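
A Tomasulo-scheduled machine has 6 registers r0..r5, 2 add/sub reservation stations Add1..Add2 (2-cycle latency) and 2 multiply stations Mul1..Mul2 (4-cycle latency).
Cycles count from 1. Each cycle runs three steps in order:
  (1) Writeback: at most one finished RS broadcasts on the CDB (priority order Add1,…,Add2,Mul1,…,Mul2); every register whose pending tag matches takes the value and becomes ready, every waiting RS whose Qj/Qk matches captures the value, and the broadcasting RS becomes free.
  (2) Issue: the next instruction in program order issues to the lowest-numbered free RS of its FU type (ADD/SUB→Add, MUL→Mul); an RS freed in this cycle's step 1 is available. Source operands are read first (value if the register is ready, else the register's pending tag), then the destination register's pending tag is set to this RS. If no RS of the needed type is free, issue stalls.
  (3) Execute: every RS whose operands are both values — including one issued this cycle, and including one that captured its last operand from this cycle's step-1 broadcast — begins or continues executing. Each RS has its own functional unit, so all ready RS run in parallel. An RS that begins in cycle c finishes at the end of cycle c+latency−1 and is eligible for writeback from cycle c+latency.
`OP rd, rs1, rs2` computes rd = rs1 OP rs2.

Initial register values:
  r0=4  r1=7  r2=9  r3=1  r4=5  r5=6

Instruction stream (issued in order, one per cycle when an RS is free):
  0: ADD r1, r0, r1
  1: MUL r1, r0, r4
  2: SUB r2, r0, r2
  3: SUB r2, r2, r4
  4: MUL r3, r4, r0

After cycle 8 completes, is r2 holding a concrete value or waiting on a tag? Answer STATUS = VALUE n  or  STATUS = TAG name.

STATUS = VALUE -10

cycle 1: issue ADD r1<-Add1 // r0:4,r1:Add1,r2:9,r3:1,r4:5,r5:6
cycle 2: issue MUL r1<-Mul1 // r0:4,r1:Mul1,r2:9,r3:1,r4:5,r5:6
cycle 3: CDB Add1=11; issue SUB r2<-Add1 // r0:4,r1:Mul1,r2:Add1,r3:1,r4:5,r5:6
cycle 4: issue SUB r2<-Add2 // r0:4,r1:Mul1,r2:Add2,r3:1,r4:5,r5:6
cycle 5: CDB Add1=-5; issue MUL r3<-Mul2 // r0:4,r1:Mul1,r2:Add2,r3:Mul2,r4:5,r5:6
cycle 6: CDB Mul1=20 // r0:4,r1:20,r2:Add2,r3:Mul2,r4:5,r5:6
cycle 7: CDB Add2=-10 // r0:4,r1:20,r2:-10,r3:Mul2,r4:5,r5:6
cycle 8: - // r0:4,r1:20,r2:-10,r3:Mul2,r4:5,r5:6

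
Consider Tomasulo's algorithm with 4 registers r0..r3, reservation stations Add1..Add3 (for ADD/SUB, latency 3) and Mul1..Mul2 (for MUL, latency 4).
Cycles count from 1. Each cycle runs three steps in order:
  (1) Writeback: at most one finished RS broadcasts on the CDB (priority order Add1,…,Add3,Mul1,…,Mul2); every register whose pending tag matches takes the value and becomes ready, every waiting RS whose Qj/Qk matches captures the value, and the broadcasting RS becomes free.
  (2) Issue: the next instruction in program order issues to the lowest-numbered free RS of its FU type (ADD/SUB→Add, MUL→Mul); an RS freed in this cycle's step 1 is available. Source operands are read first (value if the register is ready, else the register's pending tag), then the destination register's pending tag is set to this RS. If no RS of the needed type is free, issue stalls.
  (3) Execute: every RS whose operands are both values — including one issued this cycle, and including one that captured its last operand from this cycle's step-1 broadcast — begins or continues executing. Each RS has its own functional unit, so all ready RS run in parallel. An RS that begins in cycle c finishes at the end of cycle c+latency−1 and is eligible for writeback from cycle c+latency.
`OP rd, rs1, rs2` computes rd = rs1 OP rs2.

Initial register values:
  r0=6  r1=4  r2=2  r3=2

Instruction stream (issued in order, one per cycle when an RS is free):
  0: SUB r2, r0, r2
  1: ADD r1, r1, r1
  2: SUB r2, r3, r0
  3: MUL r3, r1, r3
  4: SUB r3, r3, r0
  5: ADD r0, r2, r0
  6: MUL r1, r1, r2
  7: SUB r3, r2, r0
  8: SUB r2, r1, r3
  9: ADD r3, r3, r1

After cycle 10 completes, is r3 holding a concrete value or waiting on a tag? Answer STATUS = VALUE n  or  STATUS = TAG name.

  c1: issue SUB r2<-Add1  regs: r0:6,r1:4,r2:Add1,r3:2
  c2: issue ADD r1<-Add2  regs: r0:6,r1:Add2,r2:Add1,r3:2
  c3: issue SUB r2<-Add3  regs: r0:6,r1:Add2,r2:Add3,r3:2
  c4: CDB Add1=4; issue MUL r3<-Mul1  regs: r0:6,r1:Add2,r2:Add3,r3:Mul1
  c5: CDB Add2=8; issue SUB r3<-Add1  regs: r0:6,r1:8,r2:Add3,r3:Add1
  c6: CDB Add3=-4; issue ADD r0<-Add2  regs: r0:Add2,r1:8,r2:-4,r3:Add1
  c7: issue MUL r1<-Mul2  regs: r0:Add2,r1:Mul2,r2:-4,r3:Add1
  c8: issue SUB r3<-Add3  regs: r0:Add2,r1:Mul2,r2:-4,r3:Add3
  c9: CDB Add2=2; issue SUB r2<-Add2  regs: r0:2,r1:Mul2,r2:Add2,r3:Add3
  c10: CDB Mul1=16; stall  regs: r0:2,r1:Mul2,r2:Add2,r3:Add3

STATUS = TAG Add3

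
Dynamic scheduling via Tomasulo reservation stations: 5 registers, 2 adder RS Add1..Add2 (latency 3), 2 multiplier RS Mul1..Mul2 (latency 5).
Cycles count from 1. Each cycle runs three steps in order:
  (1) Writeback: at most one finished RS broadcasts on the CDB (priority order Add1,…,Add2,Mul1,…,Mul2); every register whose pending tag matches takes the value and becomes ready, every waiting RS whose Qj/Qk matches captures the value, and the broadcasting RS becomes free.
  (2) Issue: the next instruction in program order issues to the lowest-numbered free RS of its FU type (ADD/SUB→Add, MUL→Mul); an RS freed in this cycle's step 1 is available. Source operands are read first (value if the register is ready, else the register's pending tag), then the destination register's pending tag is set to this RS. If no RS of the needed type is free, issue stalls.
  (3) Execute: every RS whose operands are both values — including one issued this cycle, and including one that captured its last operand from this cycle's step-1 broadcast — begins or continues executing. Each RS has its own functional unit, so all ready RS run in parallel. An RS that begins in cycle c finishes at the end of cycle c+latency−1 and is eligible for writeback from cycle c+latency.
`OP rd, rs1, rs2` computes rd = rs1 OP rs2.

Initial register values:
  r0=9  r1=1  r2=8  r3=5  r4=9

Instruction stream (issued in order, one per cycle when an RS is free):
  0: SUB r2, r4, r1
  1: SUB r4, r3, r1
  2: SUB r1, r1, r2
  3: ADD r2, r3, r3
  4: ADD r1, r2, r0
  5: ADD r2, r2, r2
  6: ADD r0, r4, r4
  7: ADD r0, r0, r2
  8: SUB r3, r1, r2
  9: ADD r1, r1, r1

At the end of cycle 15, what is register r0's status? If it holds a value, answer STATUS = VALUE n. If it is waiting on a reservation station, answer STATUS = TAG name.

cycle 1: issue SUB r2<-Add1 // r0:9,r1:1,r2:Add1,r3:5,r4:9
cycle 2: issue SUB r4<-Add2 // r0:9,r1:1,r2:Add1,r3:5,r4:Add2
cycle 3: stall // r0:9,r1:1,r2:Add1,r3:5,r4:Add2
cycle 4: CDB Add1=8; issue SUB r1<-Add1 // r0:9,r1:Add1,r2:8,r3:5,r4:Add2
cycle 5: CDB Add2=4; issue ADD r2<-Add2 // r0:9,r1:Add1,r2:Add2,r3:5,r4:4
cycle 6: stall // r0:9,r1:Add1,r2:Add2,r3:5,r4:4
cycle 7: CDB Add1=-7; issue ADD r1<-Add1 // r0:9,r1:Add1,r2:Add2,r3:5,r4:4
cycle 8: CDB Add2=10; issue ADD r2<-Add2 // r0:9,r1:Add1,r2:Add2,r3:5,r4:4
cycle 9: stall // r0:9,r1:Add1,r2:Add2,r3:5,r4:4
cycle 10: stall // r0:9,r1:Add1,r2:Add2,r3:5,r4:4
cycle 11: CDB Add1=19; issue ADD r0<-Add1 // r0:Add1,r1:19,r2:Add2,r3:5,r4:4
cycle 12: CDB Add2=20; issue ADD r0<-Add2 // r0:Add2,r1:19,r2:20,r3:5,r4:4
cycle 13: stall // r0:Add2,r1:19,r2:20,r3:5,r4:4
cycle 14: CDB Add1=8; issue SUB r3<-Add1 // r0:Add2,r1:19,r2:20,r3:Add1,r4:4
cycle 15: stall // r0:Add2,r1:19,r2:20,r3:Add1,r4:4

STATUS = TAG Add2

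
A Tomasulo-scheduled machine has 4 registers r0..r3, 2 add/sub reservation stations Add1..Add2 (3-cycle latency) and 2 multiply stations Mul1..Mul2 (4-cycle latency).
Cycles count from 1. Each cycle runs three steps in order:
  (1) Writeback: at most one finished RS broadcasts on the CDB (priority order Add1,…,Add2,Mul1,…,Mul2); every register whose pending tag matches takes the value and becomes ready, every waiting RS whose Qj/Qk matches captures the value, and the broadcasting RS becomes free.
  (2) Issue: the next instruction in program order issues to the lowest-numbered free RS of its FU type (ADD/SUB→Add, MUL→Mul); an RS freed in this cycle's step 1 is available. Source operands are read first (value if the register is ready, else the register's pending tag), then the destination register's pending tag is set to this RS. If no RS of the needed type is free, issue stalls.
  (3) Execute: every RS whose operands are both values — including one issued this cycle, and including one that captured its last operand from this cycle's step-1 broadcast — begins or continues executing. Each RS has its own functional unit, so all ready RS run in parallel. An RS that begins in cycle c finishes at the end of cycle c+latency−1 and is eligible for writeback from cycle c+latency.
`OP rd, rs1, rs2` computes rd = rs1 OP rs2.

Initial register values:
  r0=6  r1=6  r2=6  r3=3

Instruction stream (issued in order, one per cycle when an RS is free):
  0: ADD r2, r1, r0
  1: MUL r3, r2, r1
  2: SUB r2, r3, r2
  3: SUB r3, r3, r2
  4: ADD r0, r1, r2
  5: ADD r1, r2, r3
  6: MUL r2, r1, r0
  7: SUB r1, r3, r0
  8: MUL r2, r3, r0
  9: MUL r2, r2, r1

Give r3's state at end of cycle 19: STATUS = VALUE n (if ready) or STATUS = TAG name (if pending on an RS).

cycle 1: issue ADD r2<-Add1 // r0:6,r1:6,r2:Add1,r3:3
cycle 2: issue MUL r3<-Mul1 // r0:6,r1:6,r2:Add1,r3:Mul1
cycle 3: issue SUB r2<-Add2 // r0:6,r1:6,r2:Add2,r3:Mul1
cycle 4: CDB Add1=12; issue SUB r3<-Add1 // r0:6,r1:6,r2:Add2,r3:Add1
cycle 5: stall // r0:6,r1:6,r2:Add2,r3:Add1
cycle 6: stall // r0:6,r1:6,r2:Add2,r3:Add1
cycle 7: stall // r0:6,r1:6,r2:Add2,r3:Add1
cycle 8: CDB Mul1=72; stall // r0:6,r1:6,r2:Add2,r3:Add1
cycle 9: stall // r0:6,r1:6,r2:Add2,r3:Add1
cycle 10: stall // r0:6,r1:6,r2:Add2,r3:Add1
cycle 11: CDB Add2=60; issue ADD r0<-Add2 // r0:Add2,r1:6,r2:60,r3:Add1
cycle 12: stall // r0:Add2,r1:6,r2:60,r3:Add1
cycle 13: stall // r0:Add2,r1:6,r2:60,r3:Add1
cycle 14: CDB Add1=12; issue ADD r1<-Add1 // r0:Add2,r1:Add1,r2:60,r3:12
cycle 15: CDB Add2=66; issue MUL r2<-Mul1 // r0:66,r1:Add1,r2:Mul1,r3:12
cycle 16: issue SUB r1<-Add2 // r0:66,r1:Add2,r2:Mul1,r3:12
cycle 17: CDB Add1=72; issue MUL r2<-Mul2 // r0:66,r1:Add2,r2:Mul2,r3:12
cycle 18: stall // r0:66,r1:Add2,r2:Mul2,r3:12
cycle 19: CDB Add2=-54; stall // r0:66,r1:-54,r2:Mul2,r3:12

STATUS = VALUE 12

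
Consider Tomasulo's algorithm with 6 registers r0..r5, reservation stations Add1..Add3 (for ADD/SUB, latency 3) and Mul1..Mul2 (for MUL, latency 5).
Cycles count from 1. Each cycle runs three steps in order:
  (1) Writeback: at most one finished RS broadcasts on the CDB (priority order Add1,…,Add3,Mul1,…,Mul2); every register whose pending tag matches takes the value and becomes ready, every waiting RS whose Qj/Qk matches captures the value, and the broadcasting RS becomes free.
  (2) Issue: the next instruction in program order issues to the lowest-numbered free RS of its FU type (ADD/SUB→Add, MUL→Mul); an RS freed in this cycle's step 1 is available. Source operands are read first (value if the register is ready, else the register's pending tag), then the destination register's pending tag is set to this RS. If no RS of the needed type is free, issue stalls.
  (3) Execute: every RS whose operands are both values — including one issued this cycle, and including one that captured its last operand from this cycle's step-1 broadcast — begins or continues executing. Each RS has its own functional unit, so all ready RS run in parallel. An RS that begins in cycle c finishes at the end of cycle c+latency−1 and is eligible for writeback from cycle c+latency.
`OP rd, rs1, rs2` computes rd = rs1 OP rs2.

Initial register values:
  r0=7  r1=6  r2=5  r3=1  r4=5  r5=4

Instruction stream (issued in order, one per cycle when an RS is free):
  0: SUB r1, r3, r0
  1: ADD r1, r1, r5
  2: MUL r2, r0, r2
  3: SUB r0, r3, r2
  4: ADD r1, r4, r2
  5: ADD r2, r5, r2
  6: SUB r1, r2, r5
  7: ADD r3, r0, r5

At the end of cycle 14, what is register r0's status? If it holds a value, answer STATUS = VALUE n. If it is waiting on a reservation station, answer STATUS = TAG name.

  c1: issue SUB r1<-Add1  regs: r0:7,r1:Add1,r2:5,r3:1,r4:5,r5:4
  c2: issue ADD r1<-Add2  regs: r0:7,r1:Add2,r2:5,r3:1,r4:5,r5:4
  c3: issue MUL r2<-Mul1  regs: r0:7,r1:Add2,r2:Mul1,r3:1,r4:5,r5:4
  c4: CDB Add1=-6; issue SUB r0<-Add1  regs: r0:Add1,r1:Add2,r2:Mul1,r3:1,r4:5,r5:4
  c5: issue ADD r1<-Add3  regs: r0:Add1,r1:Add3,r2:Mul1,r3:1,r4:5,r5:4
  c6: stall  regs: r0:Add1,r1:Add3,r2:Mul1,r3:1,r4:5,r5:4
  c7: CDB Add2=-2; issue ADD r2<-Add2  regs: r0:Add1,r1:Add3,r2:Add2,r3:1,r4:5,r5:4
  c8: CDB Mul1=35; stall  regs: r0:Add1,r1:Add3,r2:Add2,r3:1,r4:5,r5:4
  c9: stall  regs: r0:Add1,r1:Add3,r2:Add2,r3:1,r4:5,r5:4
  c10: stall  regs: r0:Add1,r1:Add3,r2:Add2,r3:1,r4:5,r5:4
  c11: CDB Add1=-34; issue SUB r1<-Add1  regs: r0:-34,r1:Add1,r2:Add2,r3:1,r4:5,r5:4
  c12: CDB Add2=39; issue ADD r3<-Add2  regs: r0:-34,r1:Add1,r2:39,r3:Add2,r4:5,r5:4
  c13: CDB Add3=40  regs: r0:-34,r1:Add1,r2:39,r3:Add2,r4:5,r5:4
  c14: -  regs: r0:-34,r1:Add1,r2:39,r3:Add2,r4:5,r5:4

STATUS = VALUE -34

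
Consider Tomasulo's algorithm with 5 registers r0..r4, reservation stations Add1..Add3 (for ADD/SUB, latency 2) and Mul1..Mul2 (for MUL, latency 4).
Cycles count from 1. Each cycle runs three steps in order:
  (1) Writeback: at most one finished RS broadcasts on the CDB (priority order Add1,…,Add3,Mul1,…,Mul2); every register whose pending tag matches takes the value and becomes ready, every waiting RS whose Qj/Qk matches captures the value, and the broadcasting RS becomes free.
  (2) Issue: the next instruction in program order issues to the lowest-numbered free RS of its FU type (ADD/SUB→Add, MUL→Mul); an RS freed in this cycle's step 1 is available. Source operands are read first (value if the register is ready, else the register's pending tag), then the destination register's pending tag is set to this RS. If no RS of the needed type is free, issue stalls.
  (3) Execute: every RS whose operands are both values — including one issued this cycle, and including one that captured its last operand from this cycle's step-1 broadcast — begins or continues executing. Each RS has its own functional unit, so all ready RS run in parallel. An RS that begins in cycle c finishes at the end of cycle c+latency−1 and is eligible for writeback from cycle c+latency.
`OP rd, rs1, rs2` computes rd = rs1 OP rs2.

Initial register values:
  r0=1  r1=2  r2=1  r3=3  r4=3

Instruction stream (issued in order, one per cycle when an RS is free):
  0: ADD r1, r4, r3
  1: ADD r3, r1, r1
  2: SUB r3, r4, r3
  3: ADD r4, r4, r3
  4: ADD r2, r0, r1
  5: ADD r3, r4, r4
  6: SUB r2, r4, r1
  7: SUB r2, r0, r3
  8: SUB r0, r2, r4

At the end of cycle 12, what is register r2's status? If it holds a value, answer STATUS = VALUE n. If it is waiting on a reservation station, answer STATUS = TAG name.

  c1: issue ADD r1<-Add1  regs: r0:1,r1:Add1,r2:1,r3:3,r4:3
  c2: issue ADD r3<-Add2  regs: r0:1,r1:Add1,r2:1,r3:Add2,r4:3
  c3: CDB Add1=6; issue SUB r3<-Add1  regs: r0:1,r1:6,r2:1,r3:Add1,r4:3
  c4: issue ADD r4<-Add3  regs: r0:1,r1:6,r2:1,r3:Add1,r4:Add3
  c5: CDB Add2=12; issue ADD r2<-Add2  regs: r0:1,r1:6,r2:Add2,r3:Add1,r4:Add3
  c6: stall  regs: r0:1,r1:6,r2:Add2,r3:Add1,r4:Add3
  c7: CDB Add1=-9; issue ADD r3<-Add1  regs: r0:1,r1:6,r2:Add2,r3:Add1,r4:Add3
  c8: CDB Add2=7; issue SUB r2<-Add2  regs: r0:1,r1:6,r2:Add2,r3:Add1,r4:Add3
  c9: CDB Add3=-6; issue SUB r2<-Add3  regs: r0:1,r1:6,r2:Add3,r3:Add1,r4:-6
  c10: stall  regs: r0:1,r1:6,r2:Add3,r3:Add1,r4:-6
  c11: CDB Add1=-12; issue SUB r0<-Add1  regs: r0:Add1,r1:6,r2:Add3,r3:-12,r4:-6
  c12: CDB Add2=-12  regs: r0:Add1,r1:6,r2:Add3,r3:-12,r4:-6

STATUS = TAG Add3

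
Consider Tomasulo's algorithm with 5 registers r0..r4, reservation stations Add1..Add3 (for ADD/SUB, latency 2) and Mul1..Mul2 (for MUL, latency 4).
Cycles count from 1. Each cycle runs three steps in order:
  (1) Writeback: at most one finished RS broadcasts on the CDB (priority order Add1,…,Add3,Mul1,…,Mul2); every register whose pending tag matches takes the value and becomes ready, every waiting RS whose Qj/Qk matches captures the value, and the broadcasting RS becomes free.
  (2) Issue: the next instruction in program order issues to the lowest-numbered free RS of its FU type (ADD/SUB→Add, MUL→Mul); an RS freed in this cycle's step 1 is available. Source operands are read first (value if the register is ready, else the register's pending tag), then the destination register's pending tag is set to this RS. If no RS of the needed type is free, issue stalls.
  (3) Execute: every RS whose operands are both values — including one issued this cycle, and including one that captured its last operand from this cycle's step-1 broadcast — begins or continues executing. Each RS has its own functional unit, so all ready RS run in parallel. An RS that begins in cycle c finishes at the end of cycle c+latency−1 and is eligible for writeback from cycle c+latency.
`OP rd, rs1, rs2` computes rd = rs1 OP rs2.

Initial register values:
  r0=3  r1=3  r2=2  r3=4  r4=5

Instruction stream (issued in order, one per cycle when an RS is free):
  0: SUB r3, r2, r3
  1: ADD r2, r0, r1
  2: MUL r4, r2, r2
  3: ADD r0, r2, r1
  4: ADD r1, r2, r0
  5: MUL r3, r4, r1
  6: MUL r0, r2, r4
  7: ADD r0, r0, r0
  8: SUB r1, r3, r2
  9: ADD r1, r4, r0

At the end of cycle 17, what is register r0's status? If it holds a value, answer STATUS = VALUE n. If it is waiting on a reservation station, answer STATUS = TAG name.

STATUS = VALUE 432

c1: issue SUB r3<-Add1 | r0:3,r1:3,r2:2,r3:Add1,r4:5
c2: issue ADD r2<-Add2 | r0:3,r1:3,r2:Add2,r3:Add1,r4:5
c3: CDB Add1=-2; issue MUL r4<-Mul1 | r0:3,r1:3,r2:Add2,r3:-2,r4:Mul1
c4: CDB Add2=6; issue ADD r0<-Add1 | r0:Add1,r1:3,r2:6,r3:-2,r4:Mul1
c5: issue ADD r1<-Add2 | r0:Add1,r1:Add2,r2:6,r3:-2,r4:Mul1
c6: CDB Add1=9; issue MUL r3<-Mul2 | r0:9,r1:Add2,r2:6,r3:Mul2,r4:Mul1
c7: stall | r0:9,r1:Add2,r2:6,r3:Mul2,r4:Mul1
c8: CDB Add2=15; stall | r0:9,r1:15,r2:6,r3:Mul2,r4:Mul1
c9: CDB Mul1=36; issue MUL r0<-Mul1 | r0:Mul1,r1:15,r2:6,r3:Mul2,r4:36
c10: issue ADD r0<-Add1 | r0:Add1,r1:15,r2:6,r3:Mul2,r4:36
c11: issue SUB r1<-Add2 | r0:Add1,r1:Add2,r2:6,r3:Mul2,r4:36
c12: issue ADD r1<-Add3 | r0:Add1,r1:Add3,r2:6,r3:Mul2,r4:36
c13: CDB Mul1=216 | r0:Add1,r1:Add3,r2:6,r3:Mul2,r4:36
c14: CDB Mul2=540 | r0:Add1,r1:Add3,r2:6,r3:540,r4:36
c15: CDB Add1=432 | r0:432,r1:Add3,r2:6,r3:540,r4:36
c16: CDB Add2=534 | r0:432,r1:Add3,r2:6,r3:540,r4:36
c17: CDB Add3=468 | r0:432,r1:468,r2:6,r3:540,r4:36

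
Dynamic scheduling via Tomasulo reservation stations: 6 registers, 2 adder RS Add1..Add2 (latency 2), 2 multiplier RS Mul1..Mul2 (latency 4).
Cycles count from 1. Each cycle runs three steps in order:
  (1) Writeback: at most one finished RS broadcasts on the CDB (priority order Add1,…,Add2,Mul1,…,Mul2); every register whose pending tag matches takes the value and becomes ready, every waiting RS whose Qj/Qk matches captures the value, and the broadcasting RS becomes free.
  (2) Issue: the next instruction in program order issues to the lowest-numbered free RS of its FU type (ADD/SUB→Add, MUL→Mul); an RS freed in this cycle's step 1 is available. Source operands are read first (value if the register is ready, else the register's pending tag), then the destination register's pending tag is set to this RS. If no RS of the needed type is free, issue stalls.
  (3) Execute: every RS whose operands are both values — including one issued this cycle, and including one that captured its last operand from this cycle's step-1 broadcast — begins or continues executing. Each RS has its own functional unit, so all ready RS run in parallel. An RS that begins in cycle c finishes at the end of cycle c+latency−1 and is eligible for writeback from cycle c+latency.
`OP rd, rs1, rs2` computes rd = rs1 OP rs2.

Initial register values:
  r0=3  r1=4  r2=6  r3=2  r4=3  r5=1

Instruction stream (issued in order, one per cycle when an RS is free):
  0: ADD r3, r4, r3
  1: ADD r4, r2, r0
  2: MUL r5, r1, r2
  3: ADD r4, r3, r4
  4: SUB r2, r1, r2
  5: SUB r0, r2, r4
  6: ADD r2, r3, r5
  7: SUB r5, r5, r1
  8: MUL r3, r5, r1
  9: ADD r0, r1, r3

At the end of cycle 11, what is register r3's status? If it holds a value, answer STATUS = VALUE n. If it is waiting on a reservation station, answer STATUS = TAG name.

STATUS = TAG Mul1

c1: issue ADD r3<-Add1 | r0:3,r1:4,r2:6,r3:Add1,r4:3,r5:1
c2: issue ADD r4<-Add2 | r0:3,r1:4,r2:6,r3:Add1,r4:Add2,r5:1
c3: CDB Add1=5; issue MUL r5<-Mul1 | r0:3,r1:4,r2:6,r3:5,r4:Add2,r5:Mul1
c4: CDB Add2=9; issue ADD r4<-Add1 | r0:3,r1:4,r2:6,r3:5,r4:Add1,r5:Mul1
c5: issue SUB r2<-Add2 | r0:3,r1:4,r2:Add2,r3:5,r4:Add1,r5:Mul1
c6: CDB Add1=14; issue SUB r0<-Add1 | r0:Add1,r1:4,r2:Add2,r3:5,r4:14,r5:Mul1
c7: CDB Add2=-2; issue ADD r2<-Add2 | r0:Add1,r1:4,r2:Add2,r3:5,r4:14,r5:Mul1
c8: CDB Mul1=24; stall | r0:Add1,r1:4,r2:Add2,r3:5,r4:14,r5:24
c9: CDB Add1=-16; issue SUB r5<-Add1 | r0:-16,r1:4,r2:Add2,r3:5,r4:14,r5:Add1
c10: CDB Add2=29; issue MUL r3<-Mul1 | r0:-16,r1:4,r2:29,r3:Mul1,r4:14,r5:Add1
c11: CDB Add1=20; issue ADD r0<-Add1 | r0:Add1,r1:4,r2:29,r3:Mul1,r4:14,r5:20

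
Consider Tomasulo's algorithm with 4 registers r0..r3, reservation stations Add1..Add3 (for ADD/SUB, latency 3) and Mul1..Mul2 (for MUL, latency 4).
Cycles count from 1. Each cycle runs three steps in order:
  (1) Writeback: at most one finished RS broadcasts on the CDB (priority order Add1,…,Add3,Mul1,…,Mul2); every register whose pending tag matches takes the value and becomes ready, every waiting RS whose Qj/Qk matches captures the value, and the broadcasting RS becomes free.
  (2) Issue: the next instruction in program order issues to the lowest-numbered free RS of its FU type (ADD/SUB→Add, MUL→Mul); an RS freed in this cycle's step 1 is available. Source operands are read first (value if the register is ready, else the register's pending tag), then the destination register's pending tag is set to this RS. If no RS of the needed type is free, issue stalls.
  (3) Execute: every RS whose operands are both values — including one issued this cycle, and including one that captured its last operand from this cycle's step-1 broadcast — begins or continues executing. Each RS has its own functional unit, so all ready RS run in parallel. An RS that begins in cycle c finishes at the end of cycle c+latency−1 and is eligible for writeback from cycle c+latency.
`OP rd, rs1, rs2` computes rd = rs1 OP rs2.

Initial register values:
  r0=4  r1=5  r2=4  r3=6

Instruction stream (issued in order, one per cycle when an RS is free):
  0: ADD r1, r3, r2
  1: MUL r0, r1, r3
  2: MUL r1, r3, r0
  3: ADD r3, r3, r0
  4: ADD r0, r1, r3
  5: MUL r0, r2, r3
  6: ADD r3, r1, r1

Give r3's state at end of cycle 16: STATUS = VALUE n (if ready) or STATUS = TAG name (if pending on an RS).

STATUS = VALUE 720

  c1: issue ADD r1<-Add1  regs: r0:4,r1:Add1,r2:4,r3:6
  c2: issue MUL r0<-Mul1  regs: r0:Mul1,r1:Add1,r2:4,r3:6
  c3: issue MUL r1<-Mul2  regs: r0:Mul1,r1:Mul2,r2:4,r3:6
  c4: CDB Add1=10; issue ADD r3<-Add1  regs: r0:Mul1,r1:Mul2,r2:4,r3:Add1
  c5: issue ADD r0<-Add2  regs: r0:Add2,r1:Mul2,r2:4,r3:Add1
  c6: stall  regs: r0:Add2,r1:Mul2,r2:4,r3:Add1
  c7: stall  regs: r0:Add2,r1:Mul2,r2:4,r3:Add1
  c8: CDB Mul1=60; issue MUL r0<-Mul1  regs: r0:Mul1,r1:Mul2,r2:4,r3:Add1
  c9: issue ADD r3<-Add3  regs: r0:Mul1,r1:Mul2,r2:4,r3:Add3
  c10: -  regs: r0:Mul1,r1:Mul2,r2:4,r3:Add3
  c11: CDB Add1=66  regs: r0:Mul1,r1:Mul2,r2:4,r3:Add3
  c12: CDB Mul2=360  regs: r0:Mul1,r1:360,r2:4,r3:Add3
  c13: -  regs: r0:Mul1,r1:360,r2:4,r3:Add3
  c14: -  regs: r0:Mul1,r1:360,r2:4,r3:Add3
  c15: CDB Add2=426  regs: r0:Mul1,r1:360,r2:4,r3:Add3
  c16: CDB Add3=720  regs: r0:Mul1,r1:360,r2:4,r3:720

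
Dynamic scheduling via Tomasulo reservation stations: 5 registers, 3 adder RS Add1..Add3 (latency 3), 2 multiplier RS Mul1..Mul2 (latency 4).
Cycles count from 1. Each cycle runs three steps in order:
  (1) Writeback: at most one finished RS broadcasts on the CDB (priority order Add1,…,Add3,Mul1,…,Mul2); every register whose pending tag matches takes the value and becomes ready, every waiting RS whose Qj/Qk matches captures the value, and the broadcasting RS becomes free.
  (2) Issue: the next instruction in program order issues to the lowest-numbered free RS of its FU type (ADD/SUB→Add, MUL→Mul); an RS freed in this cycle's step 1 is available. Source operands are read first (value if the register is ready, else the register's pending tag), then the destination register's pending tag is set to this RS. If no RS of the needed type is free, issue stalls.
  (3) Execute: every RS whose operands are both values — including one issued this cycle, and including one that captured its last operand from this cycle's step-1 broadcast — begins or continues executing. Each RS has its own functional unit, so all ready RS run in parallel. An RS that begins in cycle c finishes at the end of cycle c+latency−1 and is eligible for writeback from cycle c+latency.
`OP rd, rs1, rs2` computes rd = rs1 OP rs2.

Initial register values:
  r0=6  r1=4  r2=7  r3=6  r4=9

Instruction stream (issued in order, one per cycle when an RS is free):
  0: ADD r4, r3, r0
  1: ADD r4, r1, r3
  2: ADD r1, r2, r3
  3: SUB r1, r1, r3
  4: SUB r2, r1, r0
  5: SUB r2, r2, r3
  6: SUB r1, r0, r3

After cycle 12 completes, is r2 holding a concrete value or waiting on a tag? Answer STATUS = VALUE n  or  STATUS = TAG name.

STATUS = TAG Add3

cycle 1: issue ADD r4<-Add1 // r0:6,r1:4,r2:7,r3:6,r4:Add1
cycle 2: issue ADD r4<-Add2 // r0:6,r1:4,r2:7,r3:6,r4:Add2
cycle 3: issue ADD r1<-Add3 // r0:6,r1:Add3,r2:7,r3:6,r4:Add2
cycle 4: CDB Add1=12; issue SUB r1<-Add1 // r0:6,r1:Add1,r2:7,r3:6,r4:Add2
cycle 5: CDB Add2=10; issue SUB r2<-Add2 // r0:6,r1:Add1,r2:Add2,r3:6,r4:10
cycle 6: CDB Add3=13; issue SUB r2<-Add3 // r0:6,r1:Add1,r2:Add3,r3:6,r4:10
cycle 7: stall // r0:6,r1:Add1,r2:Add3,r3:6,r4:10
cycle 8: stall // r0:6,r1:Add1,r2:Add3,r3:6,r4:10
cycle 9: CDB Add1=7; issue SUB r1<-Add1 // r0:6,r1:Add1,r2:Add3,r3:6,r4:10
cycle 10: - // r0:6,r1:Add1,r2:Add3,r3:6,r4:10
cycle 11: - // r0:6,r1:Add1,r2:Add3,r3:6,r4:10
cycle 12: CDB Add1=0 // r0:6,r1:0,r2:Add3,r3:6,r4:10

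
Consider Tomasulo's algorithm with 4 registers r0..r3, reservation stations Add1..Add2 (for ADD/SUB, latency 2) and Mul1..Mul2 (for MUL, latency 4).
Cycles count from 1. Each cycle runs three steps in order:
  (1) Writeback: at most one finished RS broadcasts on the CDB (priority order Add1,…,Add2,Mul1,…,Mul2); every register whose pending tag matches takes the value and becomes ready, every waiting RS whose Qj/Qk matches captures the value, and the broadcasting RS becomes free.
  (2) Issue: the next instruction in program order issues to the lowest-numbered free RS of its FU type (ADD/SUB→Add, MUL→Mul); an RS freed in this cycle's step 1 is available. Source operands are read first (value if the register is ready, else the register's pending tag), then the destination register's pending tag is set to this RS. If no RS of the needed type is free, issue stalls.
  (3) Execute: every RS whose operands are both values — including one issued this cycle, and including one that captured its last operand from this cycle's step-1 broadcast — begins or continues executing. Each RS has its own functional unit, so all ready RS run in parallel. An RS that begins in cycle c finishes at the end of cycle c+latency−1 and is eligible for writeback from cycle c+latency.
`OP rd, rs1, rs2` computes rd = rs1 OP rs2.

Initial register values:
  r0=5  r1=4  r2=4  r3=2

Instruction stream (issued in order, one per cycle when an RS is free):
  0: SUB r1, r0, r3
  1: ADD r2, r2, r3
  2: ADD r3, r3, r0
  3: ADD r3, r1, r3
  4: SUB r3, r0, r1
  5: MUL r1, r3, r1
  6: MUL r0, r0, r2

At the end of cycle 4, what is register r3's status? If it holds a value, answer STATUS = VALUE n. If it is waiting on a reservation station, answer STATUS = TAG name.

  c1: issue SUB r1<-Add1  regs: r0:5,r1:Add1,r2:4,r3:2
  c2: issue ADD r2<-Add2  regs: r0:5,r1:Add1,r2:Add2,r3:2
  c3: CDB Add1=3; issue ADD r3<-Add1  regs: r0:5,r1:3,r2:Add2,r3:Add1
  c4: CDB Add2=6; issue ADD r3<-Add2  regs: r0:5,r1:3,r2:6,r3:Add2

STATUS = TAG Add2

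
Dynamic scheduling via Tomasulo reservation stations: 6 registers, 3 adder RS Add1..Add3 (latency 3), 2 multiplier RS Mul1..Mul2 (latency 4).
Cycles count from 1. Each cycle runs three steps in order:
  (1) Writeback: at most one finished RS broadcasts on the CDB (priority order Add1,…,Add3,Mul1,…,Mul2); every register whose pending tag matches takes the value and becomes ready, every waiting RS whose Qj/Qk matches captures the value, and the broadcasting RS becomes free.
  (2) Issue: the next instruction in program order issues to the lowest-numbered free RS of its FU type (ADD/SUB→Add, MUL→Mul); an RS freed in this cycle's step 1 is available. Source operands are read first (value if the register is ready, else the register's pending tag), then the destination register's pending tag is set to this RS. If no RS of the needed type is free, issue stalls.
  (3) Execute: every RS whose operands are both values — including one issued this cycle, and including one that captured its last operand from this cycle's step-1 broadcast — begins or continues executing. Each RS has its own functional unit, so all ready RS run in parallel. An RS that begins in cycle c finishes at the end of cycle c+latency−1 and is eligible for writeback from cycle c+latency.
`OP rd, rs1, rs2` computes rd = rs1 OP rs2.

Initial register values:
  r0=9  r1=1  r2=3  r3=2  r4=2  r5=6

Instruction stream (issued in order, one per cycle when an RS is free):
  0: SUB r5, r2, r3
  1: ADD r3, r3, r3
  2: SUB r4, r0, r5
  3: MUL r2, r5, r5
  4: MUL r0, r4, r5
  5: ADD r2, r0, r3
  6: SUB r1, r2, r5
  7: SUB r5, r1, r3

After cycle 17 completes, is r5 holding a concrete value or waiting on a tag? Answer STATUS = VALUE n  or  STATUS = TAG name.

STATUS = TAG Add3

c1: issue SUB r5<-Add1 | r0:9,r1:1,r2:3,r3:2,r4:2,r5:Add1
c2: issue ADD r3<-Add2 | r0:9,r1:1,r2:3,r3:Add2,r4:2,r5:Add1
c3: issue SUB r4<-Add3 | r0:9,r1:1,r2:3,r3:Add2,r4:Add3,r5:Add1
c4: CDB Add1=1; issue MUL r2<-Mul1 | r0:9,r1:1,r2:Mul1,r3:Add2,r4:Add3,r5:1
c5: CDB Add2=4; issue MUL r0<-Mul2 | r0:Mul2,r1:1,r2:Mul1,r3:4,r4:Add3,r5:1
c6: issue ADD r2<-Add1 | r0:Mul2,r1:1,r2:Add1,r3:4,r4:Add3,r5:1
c7: CDB Add3=8; issue SUB r1<-Add2 | r0:Mul2,r1:Add2,r2:Add1,r3:4,r4:8,r5:1
c8: CDB Mul1=1; issue SUB r5<-Add3 | r0:Mul2,r1:Add2,r2:Add1,r3:4,r4:8,r5:Add3
c9: - | r0:Mul2,r1:Add2,r2:Add1,r3:4,r4:8,r5:Add3
c10: - | r0:Mul2,r1:Add2,r2:Add1,r3:4,r4:8,r5:Add3
c11: CDB Mul2=8 | r0:8,r1:Add2,r2:Add1,r3:4,r4:8,r5:Add3
c12: - | r0:8,r1:Add2,r2:Add1,r3:4,r4:8,r5:Add3
c13: - | r0:8,r1:Add2,r2:Add1,r3:4,r4:8,r5:Add3
c14: CDB Add1=12 | r0:8,r1:Add2,r2:12,r3:4,r4:8,r5:Add3
c15: - | r0:8,r1:Add2,r2:12,r3:4,r4:8,r5:Add3
c16: - | r0:8,r1:Add2,r2:12,r3:4,r4:8,r5:Add3
c17: CDB Add2=11 | r0:8,r1:11,r2:12,r3:4,r4:8,r5:Add3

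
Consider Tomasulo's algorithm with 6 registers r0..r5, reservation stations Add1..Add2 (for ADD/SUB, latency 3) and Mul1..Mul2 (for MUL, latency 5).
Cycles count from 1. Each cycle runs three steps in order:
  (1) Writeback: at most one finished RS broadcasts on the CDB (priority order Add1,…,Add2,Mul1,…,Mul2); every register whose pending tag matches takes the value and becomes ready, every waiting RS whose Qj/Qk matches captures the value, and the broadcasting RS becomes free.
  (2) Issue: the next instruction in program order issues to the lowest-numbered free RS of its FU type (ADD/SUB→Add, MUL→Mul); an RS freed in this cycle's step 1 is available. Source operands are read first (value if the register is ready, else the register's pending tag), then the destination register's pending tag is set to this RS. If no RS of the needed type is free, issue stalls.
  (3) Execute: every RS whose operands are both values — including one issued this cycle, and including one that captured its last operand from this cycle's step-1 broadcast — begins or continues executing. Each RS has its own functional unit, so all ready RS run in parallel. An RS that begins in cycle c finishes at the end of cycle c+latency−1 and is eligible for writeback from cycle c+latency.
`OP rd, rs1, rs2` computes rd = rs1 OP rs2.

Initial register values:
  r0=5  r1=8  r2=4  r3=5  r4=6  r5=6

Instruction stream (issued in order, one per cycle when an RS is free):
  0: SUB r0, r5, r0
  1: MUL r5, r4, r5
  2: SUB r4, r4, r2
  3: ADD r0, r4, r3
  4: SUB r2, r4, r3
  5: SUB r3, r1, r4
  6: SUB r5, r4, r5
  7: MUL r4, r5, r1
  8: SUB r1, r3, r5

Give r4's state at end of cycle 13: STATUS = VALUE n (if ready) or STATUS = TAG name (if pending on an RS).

STATUS = TAG Mul1

  c1: issue SUB r0<-Add1  regs: r0:Add1,r1:8,r2:4,r3:5,r4:6,r5:6
  c2: issue MUL r5<-Mul1  regs: r0:Add1,r1:8,r2:4,r3:5,r4:6,r5:Mul1
  c3: issue SUB r4<-Add2  regs: r0:Add1,r1:8,r2:4,r3:5,r4:Add2,r5:Mul1
  c4: CDB Add1=1; issue ADD r0<-Add1  regs: r0:Add1,r1:8,r2:4,r3:5,r4:Add2,r5:Mul1
  c5: stall  regs: r0:Add1,r1:8,r2:4,r3:5,r4:Add2,r5:Mul1
  c6: CDB Add2=2; issue SUB r2<-Add2  regs: r0:Add1,r1:8,r2:Add2,r3:5,r4:2,r5:Mul1
  c7: CDB Mul1=36; stall  regs: r0:Add1,r1:8,r2:Add2,r3:5,r4:2,r5:36
  c8: stall  regs: r0:Add1,r1:8,r2:Add2,r3:5,r4:2,r5:36
  c9: CDB Add1=7; issue SUB r3<-Add1  regs: r0:7,r1:8,r2:Add2,r3:Add1,r4:2,r5:36
  c10: CDB Add2=-3; issue SUB r5<-Add2  regs: r0:7,r1:8,r2:-3,r3:Add1,r4:2,r5:Add2
  c11: issue MUL r4<-Mul1  regs: r0:7,r1:8,r2:-3,r3:Add1,r4:Mul1,r5:Add2
  c12: CDB Add1=6; issue SUB r1<-Add1  regs: r0:7,r1:Add1,r2:-3,r3:6,r4:Mul1,r5:Add2
  c13: CDB Add2=-34  regs: r0:7,r1:Add1,r2:-3,r3:6,r4:Mul1,r5:-34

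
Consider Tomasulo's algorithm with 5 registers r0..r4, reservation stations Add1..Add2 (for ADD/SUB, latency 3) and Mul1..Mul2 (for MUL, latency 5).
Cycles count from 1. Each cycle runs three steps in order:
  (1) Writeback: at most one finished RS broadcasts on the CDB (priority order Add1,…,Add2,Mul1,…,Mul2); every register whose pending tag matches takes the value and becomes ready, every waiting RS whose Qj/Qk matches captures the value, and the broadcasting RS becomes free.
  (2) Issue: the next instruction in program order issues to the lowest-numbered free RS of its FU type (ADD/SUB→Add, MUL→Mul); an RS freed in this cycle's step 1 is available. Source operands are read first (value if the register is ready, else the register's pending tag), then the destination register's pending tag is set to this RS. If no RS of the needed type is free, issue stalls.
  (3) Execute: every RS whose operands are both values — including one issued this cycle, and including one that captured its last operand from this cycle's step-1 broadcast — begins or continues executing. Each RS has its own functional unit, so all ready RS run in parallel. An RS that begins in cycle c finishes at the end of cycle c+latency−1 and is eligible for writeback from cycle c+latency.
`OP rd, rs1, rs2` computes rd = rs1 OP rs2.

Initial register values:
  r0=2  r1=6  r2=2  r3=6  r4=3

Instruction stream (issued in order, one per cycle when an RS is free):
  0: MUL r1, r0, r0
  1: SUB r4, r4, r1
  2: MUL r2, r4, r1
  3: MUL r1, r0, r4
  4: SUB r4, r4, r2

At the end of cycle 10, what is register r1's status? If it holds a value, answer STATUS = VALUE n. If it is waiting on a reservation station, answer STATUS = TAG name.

STATUS = TAG Mul1

  c1: issue MUL r1<-Mul1  regs: r0:2,r1:Mul1,r2:2,r3:6,r4:3
  c2: issue SUB r4<-Add1  regs: r0:2,r1:Mul1,r2:2,r3:6,r4:Add1
  c3: issue MUL r2<-Mul2  regs: r0:2,r1:Mul1,r2:Mul2,r3:6,r4:Add1
  c4: stall  regs: r0:2,r1:Mul1,r2:Mul2,r3:6,r4:Add1
  c5: stall  regs: r0:2,r1:Mul1,r2:Mul2,r3:6,r4:Add1
  c6: CDB Mul1=4; issue MUL r1<-Mul1  regs: r0:2,r1:Mul1,r2:Mul2,r3:6,r4:Add1
  c7: issue SUB r4<-Add2  regs: r0:2,r1:Mul1,r2:Mul2,r3:6,r4:Add2
  c8: -  regs: r0:2,r1:Mul1,r2:Mul2,r3:6,r4:Add2
  c9: CDB Add1=-1  regs: r0:2,r1:Mul1,r2:Mul2,r3:6,r4:Add2
  c10: -  regs: r0:2,r1:Mul1,r2:Mul2,r3:6,r4:Add2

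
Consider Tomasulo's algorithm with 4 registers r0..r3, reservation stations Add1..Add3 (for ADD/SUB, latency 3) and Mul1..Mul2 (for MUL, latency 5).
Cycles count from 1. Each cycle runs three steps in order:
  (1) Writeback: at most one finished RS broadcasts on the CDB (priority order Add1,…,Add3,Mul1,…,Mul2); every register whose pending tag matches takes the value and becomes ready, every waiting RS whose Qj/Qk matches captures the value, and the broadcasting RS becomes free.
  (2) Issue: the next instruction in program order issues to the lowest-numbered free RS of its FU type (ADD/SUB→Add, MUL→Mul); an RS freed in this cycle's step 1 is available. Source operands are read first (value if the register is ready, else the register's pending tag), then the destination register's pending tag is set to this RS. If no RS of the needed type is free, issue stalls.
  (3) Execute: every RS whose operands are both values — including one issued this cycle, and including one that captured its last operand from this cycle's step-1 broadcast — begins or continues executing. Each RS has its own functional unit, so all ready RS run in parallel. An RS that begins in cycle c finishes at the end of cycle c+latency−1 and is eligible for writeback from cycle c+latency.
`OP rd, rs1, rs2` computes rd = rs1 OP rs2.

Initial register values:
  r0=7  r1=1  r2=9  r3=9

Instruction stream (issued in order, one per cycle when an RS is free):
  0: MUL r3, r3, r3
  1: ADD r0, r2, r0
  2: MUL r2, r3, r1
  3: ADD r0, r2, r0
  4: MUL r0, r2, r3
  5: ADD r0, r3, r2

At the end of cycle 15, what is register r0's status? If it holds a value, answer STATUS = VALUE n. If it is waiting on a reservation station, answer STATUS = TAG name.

  c1: issue MUL r3<-Mul1  regs: r0:7,r1:1,r2:9,r3:Mul1
  c2: issue ADD r0<-Add1  regs: r0:Add1,r1:1,r2:9,r3:Mul1
  c3: issue MUL r2<-Mul2  regs: r0:Add1,r1:1,r2:Mul2,r3:Mul1
  c4: issue ADD r0<-Add2  regs: r0:Add2,r1:1,r2:Mul2,r3:Mul1
  c5: CDB Add1=16; stall  regs: r0:Add2,r1:1,r2:Mul2,r3:Mul1
  c6: CDB Mul1=81; issue MUL r0<-Mul1  regs: r0:Mul1,r1:1,r2:Mul2,r3:81
  c7: issue ADD r0<-Add1  regs: r0:Add1,r1:1,r2:Mul2,r3:81
  c8: -  regs: r0:Add1,r1:1,r2:Mul2,r3:81
  c9: -  regs: r0:Add1,r1:1,r2:Mul2,r3:81
  c10: -  regs: r0:Add1,r1:1,r2:Mul2,r3:81
  c11: CDB Mul2=81  regs: r0:Add1,r1:1,r2:81,r3:81
  c12: -  regs: r0:Add1,r1:1,r2:81,r3:81
  c13: -  regs: r0:Add1,r1:1,r2:81,r3:81
  c14: CDB Add1=162  regs: r0:162,r1:1,r2:81,r3:81
  c15: CDB Add2=97  regs: r0:162,r1:1,r2:81,r3:81

STATUS = VALUE 162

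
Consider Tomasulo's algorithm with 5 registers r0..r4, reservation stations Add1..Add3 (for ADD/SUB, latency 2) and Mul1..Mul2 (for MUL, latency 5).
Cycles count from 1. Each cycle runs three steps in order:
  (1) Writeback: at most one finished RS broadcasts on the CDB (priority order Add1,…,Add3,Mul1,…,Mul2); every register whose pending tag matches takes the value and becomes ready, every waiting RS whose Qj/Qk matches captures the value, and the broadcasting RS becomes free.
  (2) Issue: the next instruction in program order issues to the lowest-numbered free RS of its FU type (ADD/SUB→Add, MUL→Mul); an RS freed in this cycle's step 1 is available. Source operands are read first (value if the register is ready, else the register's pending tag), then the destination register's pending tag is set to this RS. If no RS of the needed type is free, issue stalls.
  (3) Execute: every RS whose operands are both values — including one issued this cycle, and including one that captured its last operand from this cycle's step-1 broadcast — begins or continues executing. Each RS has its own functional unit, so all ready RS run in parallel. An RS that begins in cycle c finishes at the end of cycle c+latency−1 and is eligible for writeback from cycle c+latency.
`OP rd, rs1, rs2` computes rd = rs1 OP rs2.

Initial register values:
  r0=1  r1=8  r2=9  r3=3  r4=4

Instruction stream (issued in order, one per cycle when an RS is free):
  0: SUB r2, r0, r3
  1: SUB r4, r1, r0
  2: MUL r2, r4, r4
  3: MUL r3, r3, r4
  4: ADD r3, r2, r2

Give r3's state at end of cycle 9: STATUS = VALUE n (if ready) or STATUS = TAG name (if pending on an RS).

STATUS = TAG Add1

cycle 1: issue SUB r2<-Add1 // r0:1,r1:8,r2:Add1,r3:3,r4:4
cycle 2: issue SUB r4<-Add2 // r0:1,r1:8,r2:Add1,r3:3,r4:Add2
cycle 3: CDB Add1=-2; issue MUL r2<-Mul1 // r0:1,r1:8,r2:Mul1,r3:3,r4:Add2
cycle 4: CDB Add2=7; issue MUL r3<-Mul2 // r0:1,r1:8,r2:Mul1,r3:Mul2,r4:7
cycle 5: issue ADD r3<-Add1 // r0:1,r1:8,r2:Mul1,r3:Add1,r4:7
cycle 6: - // r0:1,r1:8,r2:Mul1,r3:Add1,r4:7
cycle 7: - // r0:1,r1:8,r2:Mul1,r3:Add1,r4:7
cycle 8: - // r0:1,r1:8,r2:Mul1,r3:Add1,r4:7
cycle 9: CDB Mul1=49 // r0:1,r1:8,r2:49,r3:Add1,r4:7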